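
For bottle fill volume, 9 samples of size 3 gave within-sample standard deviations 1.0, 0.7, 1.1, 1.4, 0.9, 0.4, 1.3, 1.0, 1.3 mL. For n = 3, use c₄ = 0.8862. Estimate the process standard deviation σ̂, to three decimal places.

s̄ = (1.0 + 0.7 + 1.1 + 1.4 + 0.9 + 0.4 + 1.3 + 1.0 + 1.3) / 9 = 1.0111
σ̂ = s̄ / c₄ = 1.0111 / 0.8862 = 1.1410

1.141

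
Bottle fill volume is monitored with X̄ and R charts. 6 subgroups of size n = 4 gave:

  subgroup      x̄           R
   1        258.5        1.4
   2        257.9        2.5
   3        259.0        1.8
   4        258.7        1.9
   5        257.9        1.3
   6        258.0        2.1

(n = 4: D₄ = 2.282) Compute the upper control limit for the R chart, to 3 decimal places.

4.184

R̄ = (1.4 + 2.5 + 1.8 + 1.9 + 1.3 + 2.1) / 6 = 11.0000 / 6 = 1.8333
UCL_R = D₄·R̄ = 2.282 × 1.8333 = 4.1837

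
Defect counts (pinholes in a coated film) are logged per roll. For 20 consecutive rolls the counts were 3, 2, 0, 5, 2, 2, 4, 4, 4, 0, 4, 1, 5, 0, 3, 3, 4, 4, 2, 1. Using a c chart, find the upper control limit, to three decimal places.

7.534

c̄ = (3 + 2 + 0 + 5 + 2 + 2 + 4 + 4 + 4 + 0 + 4 + 1 + 5 + 0 + 3 + 3 + 4 + 4 + 2 + 1) / 20 = 53 / 20 = 2.6500
UCL = c̄ + 3√c̄ = 2.6500 + 3 × √2.6500 = 2.6500 + 3 × 1.6279 = 7.5336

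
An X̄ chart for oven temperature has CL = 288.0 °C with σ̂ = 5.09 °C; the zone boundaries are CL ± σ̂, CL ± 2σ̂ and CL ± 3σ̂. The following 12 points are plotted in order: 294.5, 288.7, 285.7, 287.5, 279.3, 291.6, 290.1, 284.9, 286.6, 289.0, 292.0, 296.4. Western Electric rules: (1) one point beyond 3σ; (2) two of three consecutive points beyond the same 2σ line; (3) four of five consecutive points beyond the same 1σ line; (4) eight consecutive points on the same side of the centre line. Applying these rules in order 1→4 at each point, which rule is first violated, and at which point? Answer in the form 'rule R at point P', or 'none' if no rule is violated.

Zone of each point (C = within 1σ̂, B = 1σ̂–2σ̂, A = 2σ̂–3σ̂, * = beyond 3σ̂; sign = side of CL): 1:+B, 2:+C, 3:-C, 4:-C, 5:-B, 6:+C, 7:+C, 8:-C, 9:-C, 10:+C, 11:+C, 12:+B
No rule fires across all 12 points.

none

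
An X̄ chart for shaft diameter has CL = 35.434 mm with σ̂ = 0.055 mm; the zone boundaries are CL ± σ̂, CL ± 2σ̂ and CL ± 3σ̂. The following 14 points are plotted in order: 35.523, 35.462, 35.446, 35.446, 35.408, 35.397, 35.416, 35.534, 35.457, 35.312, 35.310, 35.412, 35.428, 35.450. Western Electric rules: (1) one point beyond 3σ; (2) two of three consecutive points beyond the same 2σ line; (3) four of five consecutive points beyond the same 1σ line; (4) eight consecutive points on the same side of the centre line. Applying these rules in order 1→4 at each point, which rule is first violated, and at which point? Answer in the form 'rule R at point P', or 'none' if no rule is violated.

Zone of each point (C = within 1σ̂, B = 1σ̂–2σ̂, A = 2σ̂–3σ̂, * = beyond 3σ̂; sign = side of CL): 1:+B, 2:+C, 3:+C, 4:+C, 5:-C, 6:-C, 7:-C, 8:+B, 9:+C, 10:-A, 11:-A, 12:-C, 13:-C, 14:+C
Rule 2 (two of three consecutive points beyond the same 2σ limit) is satisfied at point 11.

rule 2 at point 11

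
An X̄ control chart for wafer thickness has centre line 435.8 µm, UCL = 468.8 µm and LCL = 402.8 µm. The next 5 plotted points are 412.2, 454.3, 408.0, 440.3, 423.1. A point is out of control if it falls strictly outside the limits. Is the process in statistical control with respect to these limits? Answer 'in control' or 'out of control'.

All 5 points lie within [402.8, 468.8].

in control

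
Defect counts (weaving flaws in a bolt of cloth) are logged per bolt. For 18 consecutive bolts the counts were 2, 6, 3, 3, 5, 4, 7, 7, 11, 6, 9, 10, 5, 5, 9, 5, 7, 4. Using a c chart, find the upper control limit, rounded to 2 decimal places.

c̄ = (2 + 6 + 3 + 3 + 5 + 4 + 7 + 7 + 11 + 6 + 9 + 10 + 5 + 5 + 9 + 5 + 7 + 4) / 18 = 108 / 18 = 6.0000
UCL = c̄ + 3√c̄ = 6.0000 + 3 × √6.0000 = 6.0000 + 3 × 2.4495 = 13.3485

13.35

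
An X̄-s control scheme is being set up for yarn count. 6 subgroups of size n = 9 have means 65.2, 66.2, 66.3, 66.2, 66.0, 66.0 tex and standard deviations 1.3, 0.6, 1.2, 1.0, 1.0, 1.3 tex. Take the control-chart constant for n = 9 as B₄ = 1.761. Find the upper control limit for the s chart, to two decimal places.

s̄ = (1.3 + 0.6 + 1.2 + 1.0 + 1.0 + 1.3) / 6 = 1.0667
UCL_s = B₄·s̄ = 1.761 × 1.0667 = 1.8784

1.88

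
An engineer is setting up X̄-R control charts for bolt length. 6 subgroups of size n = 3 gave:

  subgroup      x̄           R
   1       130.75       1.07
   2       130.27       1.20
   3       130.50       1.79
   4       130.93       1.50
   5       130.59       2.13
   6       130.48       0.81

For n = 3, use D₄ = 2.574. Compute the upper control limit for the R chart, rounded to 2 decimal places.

3.65

R̄ = (1.07 + 1.20 + 1.79 + 1.50 + 2.13 + 0.81) / 6 = 8.5000 / 6 = 1.4167
UCL_R = D₄·R̄ = 2.574 × 1.4167 = 3.6465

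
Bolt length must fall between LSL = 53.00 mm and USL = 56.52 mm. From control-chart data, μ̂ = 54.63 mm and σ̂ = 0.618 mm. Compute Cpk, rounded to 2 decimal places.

Cpu = (USL − μ̂) / (3σ̂) = (56.52 − 54.63) / (3 × 0.618) = 1.0194; Cpl = (μ̂ − LSL) / (3σ̂) = (54.63 − 53.00) / (3 × 0.618) = 0.8792; Cpk = min(Cpu, Cpl) = 0.8792

0.88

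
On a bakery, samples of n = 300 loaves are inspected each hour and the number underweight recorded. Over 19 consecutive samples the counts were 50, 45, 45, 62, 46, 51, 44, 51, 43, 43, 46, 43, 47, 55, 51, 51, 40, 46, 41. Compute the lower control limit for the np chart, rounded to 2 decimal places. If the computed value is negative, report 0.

p̄ = Σdᵢ / (k·n) = 900 / (19 × 300) = 0.15789
LCL = np̄ − 3·√(np̄(1−p̄)) = 47.3684 − 3 × 6.3158 = 28.4211

28.42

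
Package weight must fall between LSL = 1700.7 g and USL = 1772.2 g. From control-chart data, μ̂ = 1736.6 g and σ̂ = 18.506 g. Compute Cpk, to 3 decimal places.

0.641

Cpu = (USL − μ̂) / (3σ̂) = (1772.2 − 1736.6) / (3 × 18.506) = 0.6412; Cpl = (μ̂ − LSL) / (3σ̂) = (1736.6 − 1700.7) / (3 × 18.506) = 0.6466; Cpk = min(Cpu, Cpl) = 0.6412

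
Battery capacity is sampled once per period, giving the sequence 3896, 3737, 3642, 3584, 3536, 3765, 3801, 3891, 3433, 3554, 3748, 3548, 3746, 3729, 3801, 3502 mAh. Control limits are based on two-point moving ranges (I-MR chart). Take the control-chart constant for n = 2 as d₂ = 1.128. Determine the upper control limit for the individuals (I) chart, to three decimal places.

X̄ = (3896 + 3737 + 3642 + 3584 + 3536 + 3765 + 3801 + 3891 + 3433 + 3554 + 3748 + 3548 + 3746 + 3729 + 3801 + 3502) / 16 = 3682.0625
Moving ranges: 159, 95, 58, 48, 229, 36, 90, 458, 121, 194, 200, 198, 17, 72, 299; M̄R̄ = 2274.0000 / 15 = 151.6000
UCL = X̄ + 3·M̄R̄/d₂ = 3682.0625 + 3 × 151.6000 / 1.128 = 4085.2540

4085.254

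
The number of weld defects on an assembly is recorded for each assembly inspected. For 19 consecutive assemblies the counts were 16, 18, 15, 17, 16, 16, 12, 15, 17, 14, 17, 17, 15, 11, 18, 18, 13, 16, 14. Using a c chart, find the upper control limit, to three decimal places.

27.347

c̄ = (16 + 18 + 15 + 17 + 16 + 16 + 12 + 15 + 17 + 14 + 17 + 17 + 15 + 11 + 18 + 18 + 13 + 16 + 14) / 19 = 295 / 19 = 15.5263
UCL = c̄ + 3√c̄ = 15.5263 + 3 × √15.5263 = 15.5263 + 3 × 3.9403 = 27.3473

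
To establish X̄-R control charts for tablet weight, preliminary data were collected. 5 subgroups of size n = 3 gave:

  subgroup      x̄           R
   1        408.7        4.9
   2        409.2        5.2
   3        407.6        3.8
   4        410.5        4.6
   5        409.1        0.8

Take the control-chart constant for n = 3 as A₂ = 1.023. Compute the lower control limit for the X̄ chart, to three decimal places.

405.071

X̄̄ = (408.7 + 409.2 + 407.6 + 410.5 + 409.1) / 5 = 2045.1000 / 5 = 409.0200
R̄ = (4.9 + 5.2 + 3.8 + 4.6 + 0.8) / 5 = 19.3000 / 5 = 3.8600
LCL = X̄̄ − A₂·R̄ = 409.0200 − 1.023 × 3.8600 = 405.0712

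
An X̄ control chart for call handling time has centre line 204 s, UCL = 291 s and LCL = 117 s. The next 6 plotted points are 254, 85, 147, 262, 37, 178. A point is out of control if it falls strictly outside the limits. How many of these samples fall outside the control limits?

2

Compare each point to [117, 291]: sample 2 = 85 < LCL; sample 5 = 37 < LCL.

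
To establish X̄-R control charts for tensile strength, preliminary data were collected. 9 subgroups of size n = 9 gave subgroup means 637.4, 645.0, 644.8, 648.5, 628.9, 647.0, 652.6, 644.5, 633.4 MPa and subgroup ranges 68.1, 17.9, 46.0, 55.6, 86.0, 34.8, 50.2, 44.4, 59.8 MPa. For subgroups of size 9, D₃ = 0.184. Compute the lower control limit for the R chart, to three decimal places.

R̄ = (68.1 + 17.9 + 46.0 + 55.6 + 86.0 + 34.8 + 50.2 + 44.4 + 59.8) / 9 = 462.8000 / 9 = 51.4222
LCL_R = D₃·R̄ = 0.184 × 51.4222 = 9.4617

9.462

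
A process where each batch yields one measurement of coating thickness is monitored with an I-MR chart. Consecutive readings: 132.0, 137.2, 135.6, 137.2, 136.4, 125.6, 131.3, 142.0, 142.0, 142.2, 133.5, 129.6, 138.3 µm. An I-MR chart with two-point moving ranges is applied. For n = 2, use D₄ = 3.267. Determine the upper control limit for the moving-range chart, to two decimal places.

15.76

Moving ranges: 5.2, 1.6, 1.6, 0.8, 10.8, 5.7, 10.7, 0.0, 0.2, 8.7, 3.9, 8.7; M̄R̄ = 57.9000 / 12 = 4.8250
UCL_MR = D₄·M̄R̄ = 3.267 × 4.8250 = 15.7633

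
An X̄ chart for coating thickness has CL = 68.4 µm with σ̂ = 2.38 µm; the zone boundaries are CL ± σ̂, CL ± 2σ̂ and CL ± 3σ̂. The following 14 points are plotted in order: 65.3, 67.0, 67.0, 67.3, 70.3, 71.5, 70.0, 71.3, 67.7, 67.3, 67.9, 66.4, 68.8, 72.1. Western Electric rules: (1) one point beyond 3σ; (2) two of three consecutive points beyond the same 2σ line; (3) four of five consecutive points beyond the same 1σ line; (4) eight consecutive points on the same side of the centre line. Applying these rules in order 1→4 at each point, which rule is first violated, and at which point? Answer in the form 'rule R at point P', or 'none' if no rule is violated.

none

Zone of each point (C = within 1σ̂, B = 1σ̂–2σ̂, A = 2σ̂–3σ̂, * = beyond 3σ̂; sign = side of CL): 1:-B, 2:-C, 3:-C, 4:-C, 5:+C, 6:+B, 7:+C, 8:+B, 9:-C, 10:-C, 11:-C, 12:-C, 13:+C, 14:+B
No rule fires across all 14 points.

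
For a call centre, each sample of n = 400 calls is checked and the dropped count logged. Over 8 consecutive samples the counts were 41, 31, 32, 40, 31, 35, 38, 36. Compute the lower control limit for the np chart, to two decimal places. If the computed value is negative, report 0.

18.44

p̄ = Σdᵢ / (k·n) = 284 / (8 × 400) = 0.08875
LCL = np̄ − 3·√(np̄(1−p̄)) = 35.5000 − 3 × 5.6877 = 18.4370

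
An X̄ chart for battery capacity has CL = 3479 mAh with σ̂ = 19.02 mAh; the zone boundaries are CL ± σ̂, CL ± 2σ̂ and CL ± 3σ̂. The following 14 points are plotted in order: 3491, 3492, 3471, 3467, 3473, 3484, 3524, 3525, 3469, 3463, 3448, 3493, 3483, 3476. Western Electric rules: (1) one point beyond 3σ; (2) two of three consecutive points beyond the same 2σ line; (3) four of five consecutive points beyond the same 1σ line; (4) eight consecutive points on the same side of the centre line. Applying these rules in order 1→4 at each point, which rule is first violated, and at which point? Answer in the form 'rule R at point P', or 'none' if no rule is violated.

rule 2 at point 8

Zone of each point (C = within 1σ̂, B = 1σ̂–2σ̂, A = 2σ̂–3σ̂, * = beyond 3σ̂; sign = side of CL): 1:+C, 2:+C, 3:-C, 4:-C, 5:-C, 6:+C, 7:+A, 8:+A, 9:-C, 10:-C, 11:-B, 12:+C, 13:+C, 14:-C
Rule 2 (two of three consecutive points beyond the same 2σ limit) is satisfied at point 8.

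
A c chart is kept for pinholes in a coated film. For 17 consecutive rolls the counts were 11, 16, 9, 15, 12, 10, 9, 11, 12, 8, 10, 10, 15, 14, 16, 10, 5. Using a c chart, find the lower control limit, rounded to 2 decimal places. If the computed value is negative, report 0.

1.24

c̄ = (11 + 16 + 9 + 15 + 12 + 10 + 9 + 11 + 12 + 8 + 10 + 10 + 15 + 14 + 16 + 10 + 5) / 17 = 193 / 17 = 11.3529
LCL = c̄ − 3√c̄ = 11.3529 − 3 × 3.3694 = 1.2447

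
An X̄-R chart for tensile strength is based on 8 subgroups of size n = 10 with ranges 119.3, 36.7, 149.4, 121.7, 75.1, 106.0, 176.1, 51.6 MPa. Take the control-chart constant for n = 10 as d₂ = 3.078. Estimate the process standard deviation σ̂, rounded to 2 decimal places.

33.95

R̄ = (119.3 + 36.7 + 149.4 + 121.7 + 75.1 + 106.0 + 176.1 + 51.6) / 8 = 104.4875
σ̂ = R̄ / d₂ = 104.4875 / 3.078 = 33.9466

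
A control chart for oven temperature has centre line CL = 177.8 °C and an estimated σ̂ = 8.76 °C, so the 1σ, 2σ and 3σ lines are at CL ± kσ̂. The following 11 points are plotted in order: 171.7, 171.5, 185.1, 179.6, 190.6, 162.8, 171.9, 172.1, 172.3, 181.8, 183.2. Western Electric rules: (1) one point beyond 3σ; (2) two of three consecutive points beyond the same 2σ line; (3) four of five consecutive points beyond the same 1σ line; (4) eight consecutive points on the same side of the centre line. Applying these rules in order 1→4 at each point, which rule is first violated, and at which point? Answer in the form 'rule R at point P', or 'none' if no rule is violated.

none

Zone of each point (C = within 1σ̂, B = 1σ̂–2σ̂, A = 2σ̂–3σ̂, * = beyond 3σ̂; sign = side of CL): 1:-C, 2:-C, 3:+C, 4:+C, 5:+B, 6:-B, 7:-C, 8:-C, 9:-C, 10:+C, 11:+C
No rule fires across all 11 points.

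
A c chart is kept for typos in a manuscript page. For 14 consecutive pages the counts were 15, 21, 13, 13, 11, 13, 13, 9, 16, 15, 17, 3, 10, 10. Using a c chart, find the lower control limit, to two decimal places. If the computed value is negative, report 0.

2.06

c̄ = (15 + 21 + 13 + 13 + 11 + 13 + 13 + 9 + 16 + 15 + 17 + 3 + 10 + 10) / 14 = 179 / 14 = 12.7857
LCL = c̄ − 3√c̄ = 12.7857 − 3 × 3.5757 = 2.0586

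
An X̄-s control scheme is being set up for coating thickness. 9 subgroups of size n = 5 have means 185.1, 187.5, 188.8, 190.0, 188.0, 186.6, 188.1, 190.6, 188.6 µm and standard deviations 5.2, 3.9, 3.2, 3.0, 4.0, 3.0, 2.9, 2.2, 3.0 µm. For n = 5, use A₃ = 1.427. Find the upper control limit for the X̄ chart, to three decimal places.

192.965

X̄̄ = (185.1 + 187.5 + 188.8 + 190.0 + 188.0 + 186.6 + 188.1 + 190.6 + 188.6) / 9 = 188.1444
s̄ = (5.2 + 3.9 + 3.2 + 3.0 + 4.0 + 3.0 + 2.9 + 2.2 + 3.0) / 9 = 3.3778
UCL = X̄̄ + A₃·s̄ = 188.1444 + 1.427 × 3.3778 = 192.9645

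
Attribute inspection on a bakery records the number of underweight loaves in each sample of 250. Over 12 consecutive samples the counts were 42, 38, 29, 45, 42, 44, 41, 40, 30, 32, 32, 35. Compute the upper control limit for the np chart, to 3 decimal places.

54.437

p̄ = Σdᵢ / (k·n) = 450 / (12 × 250) = 0.15000
UCL = np̄ + 3·√(np̄(1−p̄)) = 37.5000 + 3 × √(37.5000×0.85000) = 37.5000 + 3 × 5.6458 = 54.4374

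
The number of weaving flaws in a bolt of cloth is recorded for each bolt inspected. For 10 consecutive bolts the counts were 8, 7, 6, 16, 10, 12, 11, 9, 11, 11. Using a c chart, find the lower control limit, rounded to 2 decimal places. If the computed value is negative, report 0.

0.57

c̄ = (8 + 7 + 6 + 16 + 10 + 12 + 11 + 9 + 11 + 11) / 10 = 101 / 10 = 10.1000
LCL = c̄ − 3√c̄ = 10.1000 − 3 × 3.1780 = 0.5659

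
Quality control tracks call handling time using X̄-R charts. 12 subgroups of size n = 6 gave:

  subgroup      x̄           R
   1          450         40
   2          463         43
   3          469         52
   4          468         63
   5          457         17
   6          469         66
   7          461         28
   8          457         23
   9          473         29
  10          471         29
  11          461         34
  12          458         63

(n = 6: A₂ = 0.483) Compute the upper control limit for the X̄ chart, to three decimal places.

482.685

X̄̄ = (450 + 463 + 469 + 468 + 457 + 469 + 461 + 457 + 473 + 471 + 461 + 458) / 12 = 5557.0000 / 12 = 463.0833
R̄ = (40 + 43 + 52 + 63 + 17 + 66 + 28 + 23 + 29 + 29 + 34 + 63) / 12 = 487.0000 / 12 = 40.5833
UCL = X̄̄ + A₂·R̄ = 463.0833 + 0.483 × 40.5833 = 482.6851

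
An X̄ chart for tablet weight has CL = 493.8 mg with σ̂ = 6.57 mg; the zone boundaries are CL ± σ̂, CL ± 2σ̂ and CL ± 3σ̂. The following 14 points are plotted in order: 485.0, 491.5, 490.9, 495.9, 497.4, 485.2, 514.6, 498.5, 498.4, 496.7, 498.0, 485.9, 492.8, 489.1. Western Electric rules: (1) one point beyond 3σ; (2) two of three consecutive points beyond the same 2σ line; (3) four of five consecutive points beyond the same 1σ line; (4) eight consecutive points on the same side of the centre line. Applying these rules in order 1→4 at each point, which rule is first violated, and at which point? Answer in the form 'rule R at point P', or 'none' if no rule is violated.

Zone of each point (C = within 1σ̂, B = 1σ̂–2σ̂, A = 2σ̂–3σ̂, * = beyond 3σ̂; sign = side of CL): 1:-B, 2:-C, 3:-C, 4:+C, 5:+C, 6:-B, 7:+*, 8:+C, 9:+C, 10:+C, 11:+C, 12:-B, 13:-C, 14:-C
Rule 1 (one point beyond the 3σ limits) is satisfied at point 7.

rule 1 at point 7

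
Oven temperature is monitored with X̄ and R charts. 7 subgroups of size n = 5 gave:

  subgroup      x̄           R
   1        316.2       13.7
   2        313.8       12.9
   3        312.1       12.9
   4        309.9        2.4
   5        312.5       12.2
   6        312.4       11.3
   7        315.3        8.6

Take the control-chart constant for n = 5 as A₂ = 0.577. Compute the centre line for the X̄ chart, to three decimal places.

313.171

X̄̄ = (316.2 + 313.8 + 312.1 + 309.9 + 312.5 + 312.4 + 315.3) / 7 = 2192.2000 / 7 = 313.1714
CL = X̄̄ = 313.1714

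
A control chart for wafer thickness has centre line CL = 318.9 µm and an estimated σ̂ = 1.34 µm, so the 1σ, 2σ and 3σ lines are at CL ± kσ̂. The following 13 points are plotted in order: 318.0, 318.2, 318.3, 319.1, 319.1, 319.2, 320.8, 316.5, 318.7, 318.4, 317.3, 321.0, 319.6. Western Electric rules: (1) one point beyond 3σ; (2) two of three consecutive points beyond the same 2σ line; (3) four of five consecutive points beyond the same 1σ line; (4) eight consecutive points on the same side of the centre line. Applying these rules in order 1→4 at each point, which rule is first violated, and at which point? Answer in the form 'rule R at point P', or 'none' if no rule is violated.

Zone of each point (C = within 1σ̂, B = 1σ̂–2σ̂, A = 2σ̂–3σ̂, * = beyond 3σ̂; sign = side of CL): 1:-C, 2:-C, 3:-C, 4:+C, 5:+C, 6:+C, 7:+B, 8:-B, 9:-C, 10:-C, 11:-B, 12:+B, 13:+C
No rule fires across all 13 points.

none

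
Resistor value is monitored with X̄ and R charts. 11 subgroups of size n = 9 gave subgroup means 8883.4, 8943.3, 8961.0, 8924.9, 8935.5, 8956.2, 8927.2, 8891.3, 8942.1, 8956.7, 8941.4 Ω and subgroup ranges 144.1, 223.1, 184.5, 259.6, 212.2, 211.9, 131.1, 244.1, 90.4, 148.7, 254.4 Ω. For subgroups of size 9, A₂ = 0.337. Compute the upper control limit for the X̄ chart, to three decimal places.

8997.462

X̄̄ = (8883.4 + 8943.3 + 8961.0 + 8924.9 + 8935.5 + 8956.2 + 8927.2 + 8891.3 + 8942.1 + 8956.7 + 8941.4) / 11 = 98263.0000 / 11 = 8933.0000
R̄ = (144.1 + 223.1 + 184.5 + 259.6 + 212.2 + 211.9 + 131.1 + 244.1 + 90.4 + 148.7 + 254.4) / 11 = 2104.1000 / 11 = 191.2818
UCL = X̄̄ + A₂·R̄ = 8933.0000 + 0.337 × 191.2818 = 8997.4620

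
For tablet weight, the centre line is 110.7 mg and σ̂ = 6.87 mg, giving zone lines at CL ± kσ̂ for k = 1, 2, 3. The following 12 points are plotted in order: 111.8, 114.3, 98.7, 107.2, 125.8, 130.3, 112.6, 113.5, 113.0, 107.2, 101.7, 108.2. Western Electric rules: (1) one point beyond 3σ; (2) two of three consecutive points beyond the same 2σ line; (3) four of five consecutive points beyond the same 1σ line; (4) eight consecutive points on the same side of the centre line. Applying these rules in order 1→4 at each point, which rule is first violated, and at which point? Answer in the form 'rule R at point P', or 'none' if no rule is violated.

Zone of each point (C = within 1σ̂, B = 1σ̂–2σ̂, A = 2σ̂–3σ̂, * = beyond 3σ̂; sign = side of CL): 1:+C, 2:+C, 3:-B, 4:-C, 5:+A, 6:+A, 7:+C, 8:+C, 9:+C, 10:-C, 11:-B, 12:-C
Rule 2 (two of three consecutive points beyond the same 2σ limit) is satisfied at point 6.

rule 2 at point 6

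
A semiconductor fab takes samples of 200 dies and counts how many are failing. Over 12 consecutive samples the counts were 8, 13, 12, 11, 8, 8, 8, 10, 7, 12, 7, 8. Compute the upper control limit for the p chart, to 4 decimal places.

0.0914

p̄ = Σdᵢ / (k·n) = 112 / (12 × 200) = 0.04667
UCL = p̄ + 3·√(p̄(1−p̄)/n) = 0.04667 + 3 × √(0.04667×0.95333/200) = 0.04667 + 3 × 0.01491 = 0.09141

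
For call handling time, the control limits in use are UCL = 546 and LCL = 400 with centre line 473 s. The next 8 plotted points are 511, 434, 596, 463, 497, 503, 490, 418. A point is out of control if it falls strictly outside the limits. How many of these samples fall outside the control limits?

Compare each point to [400, 546]: sample 3 = 596 > UCL.

1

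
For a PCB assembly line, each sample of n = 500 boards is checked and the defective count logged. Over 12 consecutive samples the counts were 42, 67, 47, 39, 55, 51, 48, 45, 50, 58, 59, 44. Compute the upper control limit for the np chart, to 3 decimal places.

70.616

p̄ = Σdᵢ / (k·n) = 605 / (12 × 500) = 0.10083
UCL = np̄ + 3·√(np̄(1−p̄)) = 50.4167 + 3 × √(50.4167×0.89917) = 50.4167 + 3 × 6.7330 = 70.6156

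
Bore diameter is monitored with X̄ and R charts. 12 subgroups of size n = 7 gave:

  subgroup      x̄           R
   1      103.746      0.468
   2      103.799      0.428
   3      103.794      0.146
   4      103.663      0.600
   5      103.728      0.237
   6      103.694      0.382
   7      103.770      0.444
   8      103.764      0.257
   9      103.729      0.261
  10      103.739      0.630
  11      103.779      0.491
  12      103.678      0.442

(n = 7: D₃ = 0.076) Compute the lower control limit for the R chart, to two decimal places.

R̄ = (0.468 + 0.428 + 0.146 + 0.600 + 0.237 + 0.382 + 0.444 + 0.257 + 0.261 + 0.630 + 0.491 + 0.442) / 12 = 4.7860 / 12 = 0.3988
LCL_R = D₃·R̄ = 0.076 × 0.3988 = 0.0303

0.03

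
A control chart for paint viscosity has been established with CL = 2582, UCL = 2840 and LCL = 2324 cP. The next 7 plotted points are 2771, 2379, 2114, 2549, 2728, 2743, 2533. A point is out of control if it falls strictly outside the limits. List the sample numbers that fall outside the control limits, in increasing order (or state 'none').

3

Compare each point to [2324, 2840]: sample 3 = 2114 < LCL.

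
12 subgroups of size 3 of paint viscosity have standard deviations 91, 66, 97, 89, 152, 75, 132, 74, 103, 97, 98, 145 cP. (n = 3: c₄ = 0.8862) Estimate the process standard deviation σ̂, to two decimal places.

114.63

s̄ = (91 + 66 + 97 + 89 + 152 + 75 + 132 + 74 + 103 + 97 + 98 + 145) / 12 = 101.5833
σ̂ = s̄ / c₄ = 101.5833 / 0.8862 = 114.6280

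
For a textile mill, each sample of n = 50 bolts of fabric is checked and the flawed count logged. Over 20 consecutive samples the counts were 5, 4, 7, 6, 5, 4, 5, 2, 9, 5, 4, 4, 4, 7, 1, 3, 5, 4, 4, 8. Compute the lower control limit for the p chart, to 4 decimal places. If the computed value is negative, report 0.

0.0000

p̄ = Σdᵢ / (k·n) = 96 / (20 × 50) = 0.09600
LCL = p̄ − 3·√(p̄(1−p̄)/n) = 0.09600 − 3 × 0.04166 = -0.02898 → 0 (negative, so LCL = 0)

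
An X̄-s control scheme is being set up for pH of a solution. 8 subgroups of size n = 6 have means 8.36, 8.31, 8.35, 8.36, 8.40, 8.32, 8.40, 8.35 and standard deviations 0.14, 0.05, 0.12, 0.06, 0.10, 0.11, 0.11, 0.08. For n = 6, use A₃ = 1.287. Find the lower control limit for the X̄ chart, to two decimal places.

X̄̄ = (8.36 + 8.31 + 8.35 + 8.36 + 8.40 + 8.32 + 8.40 + 8.35) / 8 = 8.3562
s̄ = (0.14 + 0.05 + 0.12 + 0.06 + 0.10 + 0.11 + 0.11 + 0.08) / 8 = 0.0963
LCL = X̄̄ − A₃·s̄ = 8.3562 − 1.287 × 0.0963 = 8.2324

8.23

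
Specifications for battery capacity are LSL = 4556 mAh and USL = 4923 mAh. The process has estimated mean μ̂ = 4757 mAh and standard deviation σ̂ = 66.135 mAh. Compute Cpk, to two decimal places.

0.84

Cpu = (USL − μ̂) / (3σ̂) = (4923 − 4757) / (3 × 66.135) = 0.8367; Cpl = (μ̂ − LSL) / (3σ̂) = (4757 − 4556) / (3 × 66.135) = 1.0131; Cpk = min(Cpu, Cpl) = 0.8367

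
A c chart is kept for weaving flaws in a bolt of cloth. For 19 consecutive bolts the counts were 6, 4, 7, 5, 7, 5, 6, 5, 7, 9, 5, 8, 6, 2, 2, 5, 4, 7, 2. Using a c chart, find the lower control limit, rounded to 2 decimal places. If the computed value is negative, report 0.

0.00

c̄ = (6 + 4 + 7 + 5 + 7 + 5 + 6 + 5 + 7 + 9 + 5 + 8 + 6 + 2 + 2 + 5 + 4 + 7 + 2) / 19 = 102 / 19 = 5.3684
LCL = c̄ − 3√c̄ = 5.3684 − 3 × 2.3170 = -1.5825 → 0 (cannot be negative)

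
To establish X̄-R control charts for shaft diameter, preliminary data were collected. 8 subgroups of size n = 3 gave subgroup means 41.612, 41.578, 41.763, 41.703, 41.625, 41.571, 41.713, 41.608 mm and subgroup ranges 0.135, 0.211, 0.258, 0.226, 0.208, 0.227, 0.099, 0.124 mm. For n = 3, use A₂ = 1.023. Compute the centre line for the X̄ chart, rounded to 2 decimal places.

41.65

X̄̄ = (41.612 + 41.578 + 41.763 + 41.703 + 41.625 + 41.571 + 41.713 + 41.608) / 8 = 333.1730 / 8 = 41.6466
CL = X̄̄ = 41.6466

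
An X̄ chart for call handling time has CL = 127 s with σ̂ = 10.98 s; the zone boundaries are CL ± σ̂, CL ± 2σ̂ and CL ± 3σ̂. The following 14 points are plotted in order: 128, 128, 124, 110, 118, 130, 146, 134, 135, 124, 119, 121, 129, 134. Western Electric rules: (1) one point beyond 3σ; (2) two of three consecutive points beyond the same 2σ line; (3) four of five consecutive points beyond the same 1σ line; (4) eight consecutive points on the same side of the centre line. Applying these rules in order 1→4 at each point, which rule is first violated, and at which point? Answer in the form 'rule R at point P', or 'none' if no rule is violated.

Zone of each point (C = within 1σ̂, B = 1σ̂–2σ̂, A = 2σ̂–3σ̂, * = beyond 3σ̂; sign = side of CL): 1:+C, 2:+C, 3:-C, 4:-B, 5:-C, 6:+C, 7:+B, 8:+C, 9:+C, 10:-C, 11:-C, 12:-C, 13:+C, 14:+C
No rule fires across all 14 points.

none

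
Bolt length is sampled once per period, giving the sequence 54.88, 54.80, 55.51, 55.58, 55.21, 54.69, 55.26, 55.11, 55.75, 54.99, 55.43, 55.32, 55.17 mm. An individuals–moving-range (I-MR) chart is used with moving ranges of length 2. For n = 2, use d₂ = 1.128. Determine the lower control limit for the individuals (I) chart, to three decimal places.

54.195

X̄ = (54.88 + 54.80 + 55.51 + 55.58 + 55.21 + 54.69 + 55.26 + 55.11 + 55.75 + 54.99 + 55.43 + 55.32 + 55.17) / 13 = 55.2077
Moving ranges: 0.08, 0.71, 0.07, 0.37, 0.52, 0.57, 0.15, 0.64, 0.76, 0.44, 0.11, 0.15; M̄R̄ = 4.5700 / 12 = 0.3808
LCL = X̄ − 3·M̄R̄/d₂ = 55.2077 − 3 × 0.3808 / 1.128 = 54.1948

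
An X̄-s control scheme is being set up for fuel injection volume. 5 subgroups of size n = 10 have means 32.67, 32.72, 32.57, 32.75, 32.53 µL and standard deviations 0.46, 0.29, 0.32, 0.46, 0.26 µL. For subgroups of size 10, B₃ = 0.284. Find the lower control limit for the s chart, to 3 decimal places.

0.102

s̄ = (0.46 + 0.29 + 0.32 + 0.46 + 0.26) / 5 = 0.3580
LCL_s = B₃·s̄ = 0.284 × 0.3580 = 0.1017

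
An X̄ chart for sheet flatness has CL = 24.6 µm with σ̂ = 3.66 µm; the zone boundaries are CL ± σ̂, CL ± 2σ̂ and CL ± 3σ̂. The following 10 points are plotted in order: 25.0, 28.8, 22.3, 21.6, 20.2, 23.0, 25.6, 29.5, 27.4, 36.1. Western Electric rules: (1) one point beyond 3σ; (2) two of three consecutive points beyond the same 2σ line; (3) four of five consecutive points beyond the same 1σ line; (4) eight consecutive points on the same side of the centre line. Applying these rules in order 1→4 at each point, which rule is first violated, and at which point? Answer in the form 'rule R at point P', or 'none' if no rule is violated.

rule 1 at point 10

Zone of each point (C = within 1σ̂, B = 1σ̂–2σ̂, A = 2σ̂–3σ̂, * = beyond 3σ̂; sign = side of CL): 1:+C, 2:+B, 3:-C, 4:-C, 5:-B, 6:-C, 7:+C, 8:+B, 9:+C, 10:+*
Rule 1 (one point beyond the 3σ limits) is satisfied at point 10.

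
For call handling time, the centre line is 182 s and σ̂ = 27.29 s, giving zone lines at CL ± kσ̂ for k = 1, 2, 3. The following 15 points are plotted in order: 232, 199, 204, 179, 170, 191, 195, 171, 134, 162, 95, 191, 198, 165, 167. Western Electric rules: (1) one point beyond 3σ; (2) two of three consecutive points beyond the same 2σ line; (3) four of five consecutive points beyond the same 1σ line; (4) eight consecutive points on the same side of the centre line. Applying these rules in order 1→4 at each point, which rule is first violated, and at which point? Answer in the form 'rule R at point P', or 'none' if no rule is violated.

rule 1 at point 11

Zone of each point (C = within 1σ̂, B = 1σ̂–2σ̂, A = 2σ̂–3σ̂, * = beyond 3σ̂; sign = side of CL): 1:+B, 2:+C, 3:+C, 4:-C, 5:-C, 6:+C, 7:+C, 8:-C, 9:-B, 10:-C, 11:-*, 12:+C, 13:+C, 14:-C, 15:-C
Rule 1 (one point beyond the 3σ limits) is satisfied at point 11.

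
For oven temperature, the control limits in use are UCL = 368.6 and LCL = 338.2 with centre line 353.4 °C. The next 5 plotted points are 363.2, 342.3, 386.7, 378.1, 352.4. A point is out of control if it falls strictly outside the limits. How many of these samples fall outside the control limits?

2

Compare each point to [338.2, 368.6]: sample 3 = 386.7 > UCL; sample 4 = 378.1 > UCL.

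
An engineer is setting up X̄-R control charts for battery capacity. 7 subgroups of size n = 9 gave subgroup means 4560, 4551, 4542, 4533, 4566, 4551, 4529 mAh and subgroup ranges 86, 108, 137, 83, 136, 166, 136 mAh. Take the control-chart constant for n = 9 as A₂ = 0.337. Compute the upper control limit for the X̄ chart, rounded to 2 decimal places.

X̄̄ = (4560 + 4551 + 4542 + 4533 + 4566 + 4551 + 4529) / 7 = 31832.0000 / 7 = 4547.4286
R̄ = (86 + 108 + 137 + 83 + 136 + 166 + 136) / 7 = 852.0000 / 7 = 121.7143
UCL = X̄̄ + A₂·R̄ = 4547.4286 + 0.337 × 121.7143 = 4588.4463

4588.45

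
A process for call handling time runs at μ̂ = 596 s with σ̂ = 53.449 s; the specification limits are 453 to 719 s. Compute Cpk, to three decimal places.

0.767

Cpu = (USL − μ̂) / (3σ̂) = (719 − 596) / (3 × 53.449) = 0.7671; Cpl = (μ̂ − LSL) / (3σ̂) = (596 − 453) / (3 × 53.449) = 0.8918; Cpk = min(Cpu, Cpl) = 0.7671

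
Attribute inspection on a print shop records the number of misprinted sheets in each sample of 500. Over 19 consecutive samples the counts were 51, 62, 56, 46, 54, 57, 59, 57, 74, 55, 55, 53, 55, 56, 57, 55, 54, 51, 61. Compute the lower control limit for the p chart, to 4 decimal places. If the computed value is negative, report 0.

p̄ = Σdᵢ / (k·n) = 1068 / (19 × 500) = 0.11242
LCL = p̄ − 3·√(p̄(1−p̄)/n) = 0.11242 − 3 × 0.01413 = 0.07004

0.0700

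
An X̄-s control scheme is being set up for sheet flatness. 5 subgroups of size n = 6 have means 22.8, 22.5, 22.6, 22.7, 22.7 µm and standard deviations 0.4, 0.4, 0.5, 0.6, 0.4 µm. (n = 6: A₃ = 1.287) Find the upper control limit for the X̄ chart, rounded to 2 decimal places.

X̄̄ = (22.8 + 22.5 + 22.6 + 22.7 + 22.7) / 5 = 22.6600
s̄ = (0.4 + 0.4 + 0.5 + 0.6 + 0.4) / 5 = 0.4600
UCL = X̄̄ + A₃·s̄ = 22.6600 + 1.287 × 0.4600 = 23.2520

23.25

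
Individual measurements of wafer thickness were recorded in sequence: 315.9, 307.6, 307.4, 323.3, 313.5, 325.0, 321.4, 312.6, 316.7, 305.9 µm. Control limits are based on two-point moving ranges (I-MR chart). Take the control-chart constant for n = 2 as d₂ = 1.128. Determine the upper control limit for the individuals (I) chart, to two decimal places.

X̄ = (315.9 + 307.6 + 307.4 + 323.3 + 313.5 + 325.0 + 321.4 + 312.6 + 316.7 + 305.9) / 10 = 314.9300
Moving ranges: 8.3, 0.2, 15.9, 9.8, 11.5, 3.6, 8.8, 4.1, 10.8; M̄R̄ = 73.0000 / 9 = 8.1111
UCL = X̄ + 3·M̄R̄/d₂ = 314.9300 + 3 × 8.1111 / 1.128 = 336.5021

336.50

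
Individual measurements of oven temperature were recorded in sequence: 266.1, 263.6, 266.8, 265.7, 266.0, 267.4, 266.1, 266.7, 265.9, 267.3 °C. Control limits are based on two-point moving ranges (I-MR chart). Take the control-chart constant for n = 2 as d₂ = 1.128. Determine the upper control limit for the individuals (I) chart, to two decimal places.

269.88

X̄ = (266.1 + 263.6 + 266.8 + 265.7 + 266.0 + 267.4 + 266.1 + 266.7 + 265.9 + 267.3) / 10 = 266.1600
Moving ranges: 2.5, 3.2, 1.1, 0.3, 1.4, 1.3, 0.6, 0.8, 1.4; M̄R̄ = 12.6000 / 9 = 1.4000
UCL = X̄ + 3·M̄R̄/d₂ = 266.1600 + 3 × 1.4000 / 1.128 = 269.8834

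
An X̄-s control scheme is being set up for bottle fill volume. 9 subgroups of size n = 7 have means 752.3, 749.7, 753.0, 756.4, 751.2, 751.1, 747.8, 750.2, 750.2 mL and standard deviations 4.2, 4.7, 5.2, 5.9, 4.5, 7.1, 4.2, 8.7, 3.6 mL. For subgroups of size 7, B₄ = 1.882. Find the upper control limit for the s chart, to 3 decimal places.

10.058

s̄ = (4.2 + 4.7 + 5.2 + 5.9 + 4.5 + 7.1 + 4.2 + 8.7 + 3.6) / 9 = 5.3444
UCL_s = B₄·s̄ = 1.882 × 5.3444 = 10.0582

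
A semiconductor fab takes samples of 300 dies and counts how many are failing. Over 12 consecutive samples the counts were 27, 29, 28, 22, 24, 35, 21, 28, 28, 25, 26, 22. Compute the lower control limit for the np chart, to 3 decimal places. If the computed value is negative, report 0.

11.567

p̄ = Σdᵢ / (k·n) = 315 / (12 × 300) = 0.08750
LCL = np̄ − 3·√(np̄(1−p̄)) = 26.2500 − 3 × 4.8942 = 11.5674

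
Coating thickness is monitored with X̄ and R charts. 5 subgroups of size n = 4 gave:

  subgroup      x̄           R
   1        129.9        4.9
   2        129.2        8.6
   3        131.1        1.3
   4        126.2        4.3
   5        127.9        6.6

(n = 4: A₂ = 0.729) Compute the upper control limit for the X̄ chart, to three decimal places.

X̄̄ = (129.9 + 129.2 + 131.1 + 126.2 + 127.9) / 5 = 644.3000 / 5 = 128.8600
R̄ = (4.9 + 8.6 + 1.3 + 4.3 + 6.6) / 5 = 25.7000 / 5 = 5.1400
UCL = X̄̄ + A₂·R̄ = 128.8600 + 0.729 × 5.1400 = 132.6071

132.607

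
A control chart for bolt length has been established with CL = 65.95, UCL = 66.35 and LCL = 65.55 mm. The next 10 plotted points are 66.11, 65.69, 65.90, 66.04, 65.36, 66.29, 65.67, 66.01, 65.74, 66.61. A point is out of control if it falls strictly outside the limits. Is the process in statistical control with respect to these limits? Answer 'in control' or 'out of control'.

Compare each point to [65.55, 66.35]: sample 5 = 65.36 < LCL; sample 10 = 66.61 > UCL.

out of control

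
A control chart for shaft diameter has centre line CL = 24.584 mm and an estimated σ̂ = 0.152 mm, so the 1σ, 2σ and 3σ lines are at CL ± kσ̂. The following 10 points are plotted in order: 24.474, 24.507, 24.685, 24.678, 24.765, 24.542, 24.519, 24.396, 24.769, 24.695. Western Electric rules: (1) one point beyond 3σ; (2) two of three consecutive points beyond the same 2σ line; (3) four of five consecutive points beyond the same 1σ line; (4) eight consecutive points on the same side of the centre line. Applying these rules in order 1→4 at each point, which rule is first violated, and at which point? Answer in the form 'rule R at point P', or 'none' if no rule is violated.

Zone of each point (C = within 1σ̂, B = 1σ̂–2σ̂, A = 2σ̂–3σ̂, * = beyond 3σ̂; sign = side of CL): 1:-C, 2:-C, 3:+C, 4:+C, 5:+B, 6:-C, 7:-C, 8:-B, 9:+B, 10:+C
No rule fires across all 10 points.

none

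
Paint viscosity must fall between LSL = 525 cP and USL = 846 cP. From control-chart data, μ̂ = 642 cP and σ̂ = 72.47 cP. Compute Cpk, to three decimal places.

Cpu = (USL − μ̂) / (3σ̂) = (846 − 642) / (3 × 72.47) = 0.9383; Cpl = (μ̂ − LSL) / (3σ̂) = (642 − 525) / (3 × 72.47) = 0.5382; Cpk = min(Cpu, Cpl) = 0.5382

0.538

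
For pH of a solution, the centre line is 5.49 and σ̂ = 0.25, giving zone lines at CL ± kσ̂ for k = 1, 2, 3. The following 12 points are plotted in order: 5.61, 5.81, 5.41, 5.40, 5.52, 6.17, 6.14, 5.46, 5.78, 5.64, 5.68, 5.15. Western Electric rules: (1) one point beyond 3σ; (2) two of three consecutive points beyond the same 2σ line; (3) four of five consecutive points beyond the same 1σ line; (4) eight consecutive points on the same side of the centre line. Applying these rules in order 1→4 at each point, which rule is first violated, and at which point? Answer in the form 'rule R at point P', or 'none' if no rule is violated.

rule 2 at point 7

Zone of each point (C = within 1σ̂, B = 1σ̂–2σ̂, A = 2σ̂–3σ̂, * = beyond 3σ̂; sign = side of CL): 1:+C, 2:+B, 3:-C, 4:-C, 5:+C, 6:+A, 7:+A, 8:-C, 9:+B, 10:+C, 11:+C, 12:-B
Rule 2 (two of three consecutive points beyond the same 2σ limit) is satisfied at point 7.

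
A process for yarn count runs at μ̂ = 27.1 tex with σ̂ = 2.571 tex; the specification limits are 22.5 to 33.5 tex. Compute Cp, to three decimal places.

Cp = (USL − LSL) / (6σ̂) = (33.5 − 22.5) / (6 × 2.571) = 11.0000 / 15.4260 = 0.7131

0.713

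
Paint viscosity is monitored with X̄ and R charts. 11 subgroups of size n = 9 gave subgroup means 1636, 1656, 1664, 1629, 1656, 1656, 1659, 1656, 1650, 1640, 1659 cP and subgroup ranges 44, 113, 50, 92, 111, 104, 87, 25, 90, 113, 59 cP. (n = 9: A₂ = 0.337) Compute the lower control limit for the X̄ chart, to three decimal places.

1623.795

X̄̄ = (1636 + 1656 + 1664 + 1629 + 1656 + 1656 + 1659 + 1656 + 1650 + 1640 + 1659) / 11 = 18161.0000 / 11 = 1651.0000
R̄ = (44 + 113 + 50 + 92 + 111 + 104 + 87 + 25 + 90 + 113 + 59) / 11 = 888.0000 / 11 = 80.7273
LCL = X̄̄ − A₂·R̄ = 1651.0000 − 0.337 × 80.7273 = 1623.7949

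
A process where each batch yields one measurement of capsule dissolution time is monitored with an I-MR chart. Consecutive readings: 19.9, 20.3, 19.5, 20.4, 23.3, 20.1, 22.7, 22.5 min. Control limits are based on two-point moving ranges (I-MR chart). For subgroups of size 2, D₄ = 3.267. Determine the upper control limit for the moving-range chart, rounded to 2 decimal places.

5.13

Moving ranges: 0.4, 0.8, 0.9, 2.9, 3.2, 2.6, 0.2; M̄R̄ = 11.0000 / 7 = 1.5714
UCL_MR = D₄·M̄R̄ = 3.267 × 1.5714 = 5.1339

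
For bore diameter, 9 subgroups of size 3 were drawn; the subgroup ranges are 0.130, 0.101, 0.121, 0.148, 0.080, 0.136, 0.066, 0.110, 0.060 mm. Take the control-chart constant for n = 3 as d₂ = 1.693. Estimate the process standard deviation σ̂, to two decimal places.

R̄ = (0.130 + 0.101 + 0.121 + 0.148 + 0.080 + 0.136 + 0.066 + 0.110 + 0.060) / 9 = 0.1058
σ̂ = R̄ / d₂ = 0.1058 / 1.693 = 0.0625

0.06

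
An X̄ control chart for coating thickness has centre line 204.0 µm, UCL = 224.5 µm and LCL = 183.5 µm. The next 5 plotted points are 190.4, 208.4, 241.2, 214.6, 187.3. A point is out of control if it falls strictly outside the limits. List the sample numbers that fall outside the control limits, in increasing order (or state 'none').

3

Compare each point to [183.5, 224.5]: sample 3 = 241.2 > UCL.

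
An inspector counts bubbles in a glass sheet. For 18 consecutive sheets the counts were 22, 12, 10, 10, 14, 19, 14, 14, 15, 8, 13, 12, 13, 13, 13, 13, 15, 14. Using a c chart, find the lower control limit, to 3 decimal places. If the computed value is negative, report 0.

c̄ = (22 + 12 + 10 + 10 + 14 + 19 + 14 + 14 + 15 + 8 + 13 + 12 + 13 + 13 + 13 + 13 + 15 + 14) / 18 = 244 / 18 = 13.5556
LCL = c̄ − 3√c̄ = 13.5556 − 3 × 3.6818 = 2.5102

2.510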